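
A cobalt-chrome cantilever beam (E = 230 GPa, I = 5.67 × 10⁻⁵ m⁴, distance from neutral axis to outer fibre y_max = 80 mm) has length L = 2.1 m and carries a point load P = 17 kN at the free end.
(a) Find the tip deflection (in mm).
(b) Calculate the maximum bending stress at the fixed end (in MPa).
(a) Tip deflection of a cantilever with an end point load: δ = P·L^3 / (3·E·I). Convert P = 17 kN = 17000 N, E = 230 GPa = 2.3 × 10¹¹ Pa.
  δ = (17000 × 2.1^3) / (3 × (2.3 × 10¹¹) × (5.67 × 10⁻⁵)) = 0.004024 m = 4.024 mm
(b) Maximum bending moment at the fixed end: M = P·L = 17000 × 2.1 = 35700 N·m. Convert y_max = 80 mm = 0.08 m.
  σ = M·y_max / I = (35700 × 0.08) / (5.67 × 10⁻⁵) = 5.037 × 10⁷ Pa = 50.37 MPa
Final answer: (a) δ = 4.024 mm, (b) σ = 50.37 MPa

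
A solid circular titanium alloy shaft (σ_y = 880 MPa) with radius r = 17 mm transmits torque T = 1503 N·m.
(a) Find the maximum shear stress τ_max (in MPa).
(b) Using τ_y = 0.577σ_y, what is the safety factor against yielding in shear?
(a) For a solid circular shaft, τ_max = T·r/J with J = π·r^4/2, i.e. τ_max = 2·T / (π·r^3). Convert r = 17 mm = 0.017 m.
  τ_max = (2 × 1503) / (π × 0.017^3) = 1.948 × 10⁸ Pa = 194.8 MPa
(b) τ_y = 0.577 × 880 = 507.76 MPa
  SF = τ_y/τ_max = 507.76 / 194.8 = 2.607
Final answer: (a) τ_max = 194.8 MPa, (b) SF = 2.607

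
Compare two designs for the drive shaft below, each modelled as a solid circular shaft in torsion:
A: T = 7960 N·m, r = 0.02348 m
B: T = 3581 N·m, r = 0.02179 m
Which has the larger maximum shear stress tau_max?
Model: a solid circular shaft in torsion, so tau_max = (2·T) / (π·r^3) (SI units).
  A: tau_max = (2 × 7960) / (π × 0.02348^3) = 3.915 × 10⁸ Pa = 391.5 MPa
  B: tau_max = (2 × 3581) / (π × 0.02179^3) = 2.203 × 10⁸ Pa = 220.3 MPa
391.5 MPa > 220.3 MPa, so A is larger.
Final answer: A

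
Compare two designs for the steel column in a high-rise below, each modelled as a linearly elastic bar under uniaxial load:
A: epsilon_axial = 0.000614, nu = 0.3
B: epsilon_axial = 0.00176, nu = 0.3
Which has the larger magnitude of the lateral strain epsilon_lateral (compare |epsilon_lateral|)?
Model: a linearly elastic bar under uniaxial load, so epsilon_lateral = -nu·epsilon_axial (SI units).
  A: epsilon_lateral = -(0.3 × 0.000614) = -0.0001842
  B: epsilon_lateral = -(0.3 × 0.00176) = -0.000528
|epsilon_lateral|: A = 0.0001842, B = 0.000528, so B is larger in magnitude.
Final answer: B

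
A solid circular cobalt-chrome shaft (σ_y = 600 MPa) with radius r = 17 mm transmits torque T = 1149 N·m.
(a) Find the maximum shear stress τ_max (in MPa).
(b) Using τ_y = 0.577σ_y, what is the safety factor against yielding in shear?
(a) For a solid circular shaft, τ_max = T·r/J with J = π·r^4/2, i.e. τ_max = 2·T / (π·r^3). Convert r = 17 mm = 0.017 m.
  τ_max = (2 × 1149) / (π × 0.017^3) = 1.489 × 10⁸ Pa = 148.9 MPa
(b) τ_y = 0.577 × 600 = 346.2 MPa
  SF = τ_y/τ_max = 346.2 / 148.9 = 2.325
Final answer: (a) τ_max = 148.9 MPa, (b) SF = 2.325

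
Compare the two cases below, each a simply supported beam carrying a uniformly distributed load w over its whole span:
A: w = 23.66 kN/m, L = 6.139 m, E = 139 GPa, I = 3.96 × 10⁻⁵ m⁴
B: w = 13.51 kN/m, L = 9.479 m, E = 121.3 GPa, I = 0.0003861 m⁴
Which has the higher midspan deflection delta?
Model: a simply supported beam carrying a uniformly distributed load w over its whole span, so delta = (5·w·L^4) / (384·E·I) (SI units).
  A: delta = (5 × 23660 × 6.139^4) / (384 × (1.39 × 10¹¹) × (3.96 × 10⁻⁵)) = 0.07949 m = 79.49 mm
  B: delta = (5 × 13510 × 9.479^4) / (384 × (1.213 × 10¹¹) × 0.0003861) = 0.03032 m = 30.32 mm
79.49 mm > 30.32 mm, so A is larger.
Final answer: A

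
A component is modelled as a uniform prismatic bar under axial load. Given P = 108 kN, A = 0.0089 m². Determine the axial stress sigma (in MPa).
Model: a uniform prismatic bar under axial load, so sigma = P / A.
Convert to SI units:
  P = 108 kN = 108000 N
Substitute:
  sigma = 108000 / 0.0089
  sigma = 1.213 × 10⁷ Pa
Convert: sigma = 1.213 × 10⁷ Pa = 12.13 MPa
Final answer: sigma = 12.13 MPa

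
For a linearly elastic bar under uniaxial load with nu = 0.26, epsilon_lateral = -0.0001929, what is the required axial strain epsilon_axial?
Model: a linearly elastic bar under uniaxial load, so epsilon_lateral = -nu·epsilon_axial.
Solve for epsilon_axial: epsilon_axial = -epsilon_lateral / nu.
Substitute:
  epsilon_axial = -(-0.0001929) / 0.26
  epsilon_axial = 0.0007419
Final answer: epsilon_axial = 0.0007419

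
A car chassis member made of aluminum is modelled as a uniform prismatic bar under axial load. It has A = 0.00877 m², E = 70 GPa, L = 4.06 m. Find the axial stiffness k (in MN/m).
Model: a uniform prismatic bar under axial load, so k = (A·E) / L.
Convert to SI units:
  E = 70 GPa = 7 × 10¹⁰ Pa
Substitute:
  k = (0.00877 × (7 × 10¹⁰)) / 4.06
  k = 1.512 × 10⁸ N/m
Convert: k = 1.512 × 10⁸ N/m = 151.2 MN/m
Final answer: k = 151.2 MN/m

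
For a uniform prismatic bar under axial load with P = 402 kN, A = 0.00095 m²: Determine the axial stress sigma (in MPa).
Model: a uniform prismatic bar under axial load, so sigma = P / A.
Convert to SI units:
  P = 402 kN = 402000 N
Substitute:
  sigma = 402000 / 0.00095
  sigma = 4.232 × 10⁸ Pa
Convert: sigma = 4.232 × 10⁸ Pa = 423.2 MPa
Final answer: sigma = 423.2 MPa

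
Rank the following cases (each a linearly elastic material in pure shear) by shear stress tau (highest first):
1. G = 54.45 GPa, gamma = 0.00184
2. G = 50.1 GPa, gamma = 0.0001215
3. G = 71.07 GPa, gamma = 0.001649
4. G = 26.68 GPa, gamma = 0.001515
Model: a linearly elastic material in pure shear, so tau = G·gamma (SI units).
  Case 1: tau = (5.445 × 10¹⁰) × 0.00184 = 1.002 × 10⁸ Pa = 100.2 MPa
  Case 2: tau = (5.01 × 10¹⁰) × 0.0001215 = 6.087 × 10⁶ Pa = 6.087 MPa
  Case 3: tau = (7.107 × 10¹⁰) × 0.001649 = 1.172 × 10⁸ Pa = 117.2 MPa
  Case 4: tau = (2.668 × 10¹⁰) × 0.001515 = 4.042 × 10⁷ Pa = 40.42 MPa
Ordering: 117.2 MPa (case 3) > 100.2 MPa (case 1) > 40.42 MPa (case 4) > 6.087 MPa (case 2)
Final answer: 3, 1, 4, 2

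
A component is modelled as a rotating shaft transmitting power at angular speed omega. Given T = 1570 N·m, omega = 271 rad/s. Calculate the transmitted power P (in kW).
Model: a rotating shaft transmitting power at angular speed omega, so P = T·omega.
Substitute:
  P = 1570 × 271
  P = 425500 W
Convert: P = 425500 W = 425.5 kW
Final answer: P = 425.5 kW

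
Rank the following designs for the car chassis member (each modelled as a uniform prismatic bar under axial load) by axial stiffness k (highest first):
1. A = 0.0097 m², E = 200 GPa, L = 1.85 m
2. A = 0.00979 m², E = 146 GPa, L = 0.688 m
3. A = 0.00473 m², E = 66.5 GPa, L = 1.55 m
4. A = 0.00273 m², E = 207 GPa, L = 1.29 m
Model: a uniform prismatic bar under axial load, so k = (A·E) / L (SI units).
  Case 1: k = (0.0097 × (2 × 10¹¹)) / 1.85 = 1.049 × 10⁹ N/m = 1049 MN/m
  Case 2: k = (0.00979 × (1.46 × 10¹¹)) / 0.688 = 2.078 × 10⁹ N/m = 2078 MN/m
  Case 3: k = (0.00473 × (6.65 × 10¹⁰)) / 1.55 = 2.029 × 10⁸ N/m = 202.9 MN/m
  Case 4: k = (0.00273 × (2.07 × 10¹¹)) / 1.29 = 4.381 × 10⁸ N/m = 438.1 MN/m
Ordering: 2078 MN/m (case 2) > 1049 MN/m (case 1) > 438.1 MN/m (case 4) > 202.9 MN/m (case 3)
Final answer: 2, 1, 4, 3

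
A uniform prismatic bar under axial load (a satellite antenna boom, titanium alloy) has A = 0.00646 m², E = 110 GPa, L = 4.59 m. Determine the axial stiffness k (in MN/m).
Model: a uniform prismatic bar under axial load, so k = (A·E) / L.
Convert to SI units:
  E = 110 GPa = 1.1 × 10¹¹ Pa
Substitute:
  k = (0.00646 × (1.1 × 10¹¹)) / 4.59
  k = 1.548 × 10⁸ N/m
Convert: k = 1.548 × 10⁸ N/m = 154.8 MN/m
Final answer: k = 154.8 MN/m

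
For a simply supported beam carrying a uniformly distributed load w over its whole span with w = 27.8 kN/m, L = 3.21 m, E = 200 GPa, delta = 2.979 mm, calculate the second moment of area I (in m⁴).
Model: a simply supported beam carrying a uniformly distributed load w over its whole span, so delta = (5·w·L^4) / (384·E·I).
Solve for I: I = (5·w·L^4) / (384·delta·E).
Convert to SI units:
  w = 27.8 kN/m = 27800 N/m
  E = 200 GPa = 2 × 10¹¹ Pa
  delta = 2.979 mm = 0.002979 m
Substitute:
  I = (5 × 27800 × 3.21^4) / (384 × 0.002979 × (2 × 10¹¹))
  I = 6.451 × 10⁻⁵ m⁴
Final answer: I = 6.451 × 10⁻⁵ m⁴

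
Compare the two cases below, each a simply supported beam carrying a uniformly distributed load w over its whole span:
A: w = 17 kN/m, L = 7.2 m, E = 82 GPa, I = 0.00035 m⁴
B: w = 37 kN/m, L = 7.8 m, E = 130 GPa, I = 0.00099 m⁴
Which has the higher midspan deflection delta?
Model: a simply supported beam carrying a uniformly distributed load w over its whole span, so delta = (5·w·L^4) / (384·E·I) (SI units).
  A: delta = (5 × 17000 × 7.2^4) / (384 × (8.2 × 10¹⁰) × 0.00035) = 0.02073 m = 20.73 mm
  B: delta = (5 × 37000 × 7.8^4) / (384 × (1.3 × 10¹¹) × 0.00099) = 0.01386 m = 13.86 mm
20.73 mm > 13.86 mm, so A is larger.
Final answer: A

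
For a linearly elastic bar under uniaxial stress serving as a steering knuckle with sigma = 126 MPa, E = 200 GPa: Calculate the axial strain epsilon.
Model: a linearly elastic bar under uniaxial stress, so epsilon = sigma / E.
Convert to SI units:
  sigma = 126 MPa = 1.26 × 10⁸ Pa
  E = 200 GPa = 2 × 10¹¹ Pa
Substitute:
  epsilon = (1.26 × 10⁸) / (2 × 10¹¹)
  epsilon = 0.00063
Final answer: epsilon = 0.00063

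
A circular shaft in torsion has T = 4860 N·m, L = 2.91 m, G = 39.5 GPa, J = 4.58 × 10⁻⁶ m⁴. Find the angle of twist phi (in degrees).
Model: a circular shaft in torsion, so phi = (T·L) / (G·J).
Convert to SI units:
  G = 39.5 GPa = 3.95 × 10¹⁰ Pa
Substitute:
  phi = (4860 × 2.91) / ((3.95 × 10¹⁰) × (4.58 × 10⁻⁶))
  phi = 0.07817 rad
Convert to degrees: phi = 0.07817 × 180/π = 4.479°
Final answer: phi = 4.479°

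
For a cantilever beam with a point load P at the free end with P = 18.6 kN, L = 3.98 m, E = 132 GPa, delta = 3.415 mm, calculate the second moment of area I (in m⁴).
Model: a cantilever beam with a point load P at the free end, so delta = (P·L^3) / (3·E·I).
Solve for I: I = (P·L^3) / (3·delta·E).
Convert to SI units:
  P = 18.6 kN = 18600 N
  E = 132 GPa = 1.32 × 10¹¹ Pa
  delta = 3.415 mm = 0.003415 m
Substitute:
  I = (18600 × 3.98^3) / (3 × 0.003415 × (1.32 × 10¹¹))
  I = 0.0008671 m⁴
Final answer: I = 0.0008671 m⁴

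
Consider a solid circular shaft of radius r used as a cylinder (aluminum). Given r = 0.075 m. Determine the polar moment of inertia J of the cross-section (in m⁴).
Model: a solid circular shaft of radius r, so J = (π·r^4) / 2.
Substitute:
  J = (π × 0.075^4) / 2
  J = 4.97 × 10⁻⁵ m⁴
Final answer: J = 4.97 × 10⁻⁵ m⁴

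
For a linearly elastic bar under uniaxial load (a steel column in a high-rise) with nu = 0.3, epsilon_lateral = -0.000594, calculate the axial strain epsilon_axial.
Model: a linearly elastic bar under uniaxial load, so epsilon_lateral = -nu·epsilon_axial.
Solve for epsilon_axial: epsilon_axial = -epsilon_lateral / nu.
Substitute:
  epsilon_axial = -(-0.000594) / 0.3
  epsilon_axial = 0.00198
Final answer: epsilon_axial = 0.00198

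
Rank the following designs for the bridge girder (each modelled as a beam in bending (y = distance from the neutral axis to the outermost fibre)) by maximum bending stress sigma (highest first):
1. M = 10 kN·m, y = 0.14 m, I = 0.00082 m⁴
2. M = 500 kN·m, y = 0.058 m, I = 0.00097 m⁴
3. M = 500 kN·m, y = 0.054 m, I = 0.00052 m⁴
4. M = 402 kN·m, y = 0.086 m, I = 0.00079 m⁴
Model: a beam in bending (y = distance from the neutral axis to the outermost fibre), so sigma = (M·y) / I (SI units).
  Case 1: sigma = (10000 × 0.14) / 0.00082 = 1.707 × 10⁶ Pa = 1.707 MPa
  Case 2: sigma = (500000 × 0.058) / 0.00097 = 2.99 × 10⁷ Pa = 29.9 MPa
  Case 3: sigma = (500000 × 0.054) / 0.00052 = 5.192 × 10⁷ Pa = 51.92 MPa
  Case 4: sigma = (402000 × 0.086) / 0.00079 = 4.376 × 10⁷ Pa = 43.76 MPa
Ordering: 51.92 MPa (case 3) > 43.76 MPa (case 4) > 29.9 MPa (case 2) > 1.707 MPa (case 1)
Final answer: 3, 4, 2, 1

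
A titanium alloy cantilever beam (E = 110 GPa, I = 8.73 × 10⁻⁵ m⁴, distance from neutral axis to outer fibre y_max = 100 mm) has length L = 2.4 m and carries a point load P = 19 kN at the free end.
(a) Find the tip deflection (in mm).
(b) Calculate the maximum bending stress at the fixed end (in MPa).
(a) Tip deflection of a cantilever with an end point load: δ = P·L^3 / (3·E·I). Convert P = 19 kN = 19000 N, E = 110 GPa = 1.1 × 10¹¹ Pa.
  δ = (19000 × 2.4^3) / (3 × (1.1 × 10¹¹) × (8.73 × 10⁻⁵)) = 0.009117 m = 9.117 mm
(b) Maximum bending moment at the fixed end: M = P·L = 19000 × 2.4 = 45600 N·m. Convert y_max = 100 mm = 0.1 m.
  σ = M·y_max / I = (45600 × 0.1) / (8.73 × 10⁻⁵) = 5.223 × 10⁷ Pa = 52.23 MPa
Final answer: (a) δ = 9.117 mm, (b) σ = 52.23 MPa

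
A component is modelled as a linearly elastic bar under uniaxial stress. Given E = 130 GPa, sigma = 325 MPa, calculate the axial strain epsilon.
Model: a linearly elastic bar under uniaxial stress, so sigma = E·epsilon.
Solve for epsilon: epsilon = sigma / E.
Convert to SI units:
  E = 130 GPa = 1.3 × 10¹¹ Pa
  sigma = 325 MPa = 3.25 × 10⁸ Pa
Substitute:
  epsilon = (3.25 × 10⁸) / (1.3 × 10¹¹)
  epsilon = 0.0025
Final answer: epsilon = 0.0025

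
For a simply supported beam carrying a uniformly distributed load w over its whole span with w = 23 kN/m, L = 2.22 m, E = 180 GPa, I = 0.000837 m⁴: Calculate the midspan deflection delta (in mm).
Model: a simply supported beam carrying a uniformly distributed load w over its whole span, so delta = (5·w·L^4) / (384·E·I).
Convert to SI units:
  w = 23 kN/m = 23000 N/m
  E = 180 GPa = 1.8 × 10¹¹ Pa
Substitute:
  delta = (5 × 23000 × 2.22^4) / (384 × (1.8 × 10¹¹) × 0.000837)
  delta = 4.828 × 10⁻⁵ m
Convert: delta = 4.828 × 10⁻⁵ m = 0.04828 mm
Final answer: delta = 0.04828 mm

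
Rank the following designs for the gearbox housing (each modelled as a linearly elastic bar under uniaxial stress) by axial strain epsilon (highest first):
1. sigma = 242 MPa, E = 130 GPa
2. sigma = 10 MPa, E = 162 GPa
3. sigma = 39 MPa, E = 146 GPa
Model: a linearly elastic bar under uniaxial stress, so epsilon = sigma / E (SI units).
  Case 1: epsilon = (2.42 × 10⁸) / (1.3 × 10¹¹) = 0.001862
  Case 2: epsilon = (1 × 10⁷) / (1.62 × 10¹¹) = 6.173 × 10⁻⁵
  Case 3: epsilon = (3.9 × 10⁷) / (1.46 × 10¹¹) = 0.0002671
Ordering: 0.001862 (case 1) > 0.0002671 (case 3) > 6.173 × 10⁻⁵ (case 2)
Final answer: 1, 3, 2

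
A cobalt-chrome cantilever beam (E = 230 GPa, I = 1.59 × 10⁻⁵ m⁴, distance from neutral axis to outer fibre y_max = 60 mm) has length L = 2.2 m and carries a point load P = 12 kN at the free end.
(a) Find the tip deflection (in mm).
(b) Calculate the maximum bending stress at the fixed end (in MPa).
(a) Tip deflection of a cantilever with an end point load: δ = P·L^3 / (3·E·I). Convert P = 12 kN = 12000 N, E = 230 GPa = 2.3 × 10¹¹ Pa.
  δ = (12000 × 2.2^3) / (3 × (2.3 × 10¹¹) × (1.59 × 10⁻⁵)) = 0.01165 m = 11.65 mm
(b) Maximum bending moment at the fixed end: M = P·L = 12000 × 2.2 = 26400 N·m. Convert y_max = 60 mm = 0.06 m.
  σ = M·y_max / I = (26400 × 0.06) / (1.59 × 10⁻⁵) = 9.962 × 10⁷ Pa = 99.62 MPa
Final answer: (a) δ = 11.65 mm, (b) σ = 99.62 MPa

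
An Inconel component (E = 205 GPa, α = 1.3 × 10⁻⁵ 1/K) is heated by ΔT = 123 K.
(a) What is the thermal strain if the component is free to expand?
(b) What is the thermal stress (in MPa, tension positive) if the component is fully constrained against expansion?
(a) Free thermal strain ε_th = α·ΔT = (1.3 × 10⁻⁵) × 123 = 0.001599
(b) Fully constrained, the expansion is suppressed, so σ = -E·α·ΔT. Convert E = 205 GPa = 2.05 × 10¹¹ Pa.
  σ = -(2.05 × 10¹¹) × (1.3 × 10⁻⁵) × 123 = -3.278 × 10⁸ Pa = -327.8 MPa (compressive)
Final answer: (a) ε_th = 0.001599, (b) σ = -327.8 MPa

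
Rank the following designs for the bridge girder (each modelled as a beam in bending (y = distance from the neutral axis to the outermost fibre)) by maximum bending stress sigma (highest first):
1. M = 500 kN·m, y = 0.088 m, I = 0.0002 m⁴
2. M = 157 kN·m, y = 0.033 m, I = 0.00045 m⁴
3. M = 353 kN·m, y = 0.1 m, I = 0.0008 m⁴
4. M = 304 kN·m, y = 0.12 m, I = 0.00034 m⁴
Model: a beam in bending (y = distance from the neutral axis to the outermost fibre), so sigma = (M·y) / I (SI units).
  Case 1: sigma = (500000 × 0.088) / 0.0002 = 2.2 × 10⁸ Pa = 220 MPa
  Case 2: sigma = (157000 × 0.033) / 0.00045 = 1.151 × 10⁷ Pa = 11.51 MPa
  Case 3: sigma = (353000 × 0.1) / 0.0008 = 4.412 × 10⁷ Pa = 44.12 MPa
  Case 4: sigma = (304000 × 0.12) / 0.00034 = 1.073 × 10⁸ Pa = 107.3 MPa
Ordering: 220 MPa (case 1) > 107.3 MPa (case 4) > 44.12 MPa (case 3) > 11.51 MPa (case 2)
Final answer: 1, 4, 3, 2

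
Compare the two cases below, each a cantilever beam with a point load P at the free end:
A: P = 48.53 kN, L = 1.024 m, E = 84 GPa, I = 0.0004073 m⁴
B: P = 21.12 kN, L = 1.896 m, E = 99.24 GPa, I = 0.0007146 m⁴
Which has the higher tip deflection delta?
Model: a cantilever beam with a point load P at the free end, so delta = (P·L^3) / (3·E·I) (SI units).
  A: delta = (48530 × 1.024^3) / (3 × (8.4 × 10¹⁰) × 0.0004073) = 0.0005077 m = 0.5077 mm
  B: delta = (21120 × 1.896^3) / (3 × (9.924 × 10¹⁰) × 0.0007146) = 0.0006766 m = 0.6766 mm
0.6766 mm > 0.5077 mm, so B is larger.
Final answer: B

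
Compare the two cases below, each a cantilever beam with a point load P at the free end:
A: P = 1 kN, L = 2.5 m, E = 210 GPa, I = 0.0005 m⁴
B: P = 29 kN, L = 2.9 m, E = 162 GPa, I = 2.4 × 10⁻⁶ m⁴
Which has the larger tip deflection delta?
Model: a cantilever beam with a point load P at the free end, so delta = (P·L^3) / (3·E·I) (SI units).
  A: delta = (1000 × 2.5^3) / (3 × (2.1 × 10¹¹) × 0.0005) = 4.96 × 10⁻⁵ m = 0.0496 mm
  B: delta = (29000 × 2.9^3) / (3 × (1.62 × 10¹¹) × (2.4 × 10⁻⁶)) = 0.6064 m = 606.4 mm
606.4 mm > 0.0496 mm, so B is larger.
Final answer: B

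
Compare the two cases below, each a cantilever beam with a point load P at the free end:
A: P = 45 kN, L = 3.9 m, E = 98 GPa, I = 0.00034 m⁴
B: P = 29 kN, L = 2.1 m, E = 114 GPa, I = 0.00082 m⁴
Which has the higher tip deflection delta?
Model: a cantilever beam with a point load P at the free end, so delta = (P·L^3) / (3·E·I) (SI units).
  A: delta = (45000 × 3.9^3) / (3 × (9.8 × 10¹⁰) × 0.00034) = 0.0267 m = 26.7 mm
  B: delta = (29000 × 2.1^3) / (3 × (1.14 × 10¹¹) × 0.00082) = 0.0009577 m = 0.9577 mm
26.7 mm > 0.9577 mm, so A is larger.
Final answer: A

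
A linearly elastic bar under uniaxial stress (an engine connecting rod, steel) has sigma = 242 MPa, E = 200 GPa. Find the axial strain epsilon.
Model: a linearly elastic bar under uniaxial stress, so epsilon = sigma / E.
Convert to SI units:
  sigma = 242 MPa = 2.42 × 10⁸ Pa
  E = 200 GPa = 2 × 10¹¹ Pa
Substitute:
  epsilon = (2.42 × 10⁸) / (2 × 10¹¹)
  epsilon = 0.00121
Final answer: epsilon = 0.00121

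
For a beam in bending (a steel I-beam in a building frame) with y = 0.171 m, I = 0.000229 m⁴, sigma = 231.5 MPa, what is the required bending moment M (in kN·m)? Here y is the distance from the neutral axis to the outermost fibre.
Model: a beam in bending, so sigma = (M·y) / I.
Solve for M: M = (sigma·I) / y.
Convert to SI units:
  sigma = 231.5 MPa = 2.315 × 10⁸ Pa
Substitute:
  M = ((2.315 × 10⁸) × 0.000229) / 0.171
  M = 310000 N·m
Convert: M = 310000 N·m = 310 kN·m
Final answer: M = 310 kN·m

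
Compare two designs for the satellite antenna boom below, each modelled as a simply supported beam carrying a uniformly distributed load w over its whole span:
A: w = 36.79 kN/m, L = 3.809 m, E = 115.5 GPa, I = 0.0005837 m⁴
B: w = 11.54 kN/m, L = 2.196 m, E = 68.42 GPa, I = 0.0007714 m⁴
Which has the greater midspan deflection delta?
Model: a simply supported beam carrying a uniformly distributed load w over its whole span, so delta = (5·w·L^4) / (384·E·I) (SI units).
  A: delta = (5 × 36790 × 3.809^4) / (384 × (1.155 × 10¹¹) × 0.0005837) = 0.001496 m = 1.496 mm
  B: delta = (5 × 11540 × 2.196^4) / (384 × (6.842 × 10¹⁰) × 0.0007714) = 6.621 × 10⁻⁵ m = 0.06621 mm
1.496 mm > 0.06621 mm, so A is larger.
Final answer: A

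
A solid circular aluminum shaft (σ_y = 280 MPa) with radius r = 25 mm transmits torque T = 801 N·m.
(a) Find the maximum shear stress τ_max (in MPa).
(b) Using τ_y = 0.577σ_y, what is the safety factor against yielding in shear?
(a) For a solid circular shaft, τ_max = T·r/J with J = π·r^4/2, i.e. τ_max = 2·T / (π·r^3). Convert r = 25 mm = 0.025 m.
  τ_max = (2 × 801) / (π × 0.025^3) = 3.264 × 10⁷ Pa = 32.64 MPa
(b) τ_y = 0.577 × 280 = 161.56 MPa
  SF = τ_y/τ_max = 161.56 / 32.64 = 4.95
Final answer: (a) τ_max = 32.64 MPa, (b) SF = 4.95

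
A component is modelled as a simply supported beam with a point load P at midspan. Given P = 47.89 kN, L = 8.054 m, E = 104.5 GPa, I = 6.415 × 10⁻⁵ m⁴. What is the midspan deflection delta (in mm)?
Model: a simply supported beam with a point load P at midspan, so delta = (P·L^3) / (48·E·I).
Convert to SI units:
  P = 47.89 kN = 47890 N
  E = 104.5 GPa = 1.045 × 10¹¹ Pa
Substitute:
  delta = (47890 × 8.054^3) / (48 × (1.045 × 10¹¹) × (6.415 × 10⁻⁵))
  delta = 0.07775 m
Convert: delta = 0.07775 m = 77.75 mm
Final answer: delta = 77.75 mm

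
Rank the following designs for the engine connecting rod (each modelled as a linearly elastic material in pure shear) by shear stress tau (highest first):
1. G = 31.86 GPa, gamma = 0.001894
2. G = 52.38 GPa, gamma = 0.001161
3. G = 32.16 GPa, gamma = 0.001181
Model: a linearly elastic material in pure shear, so tau = G·gamma (SI units).
  Case 1: tau = (3.186 × 10¹⁰) × 0.001894 = 6.034 × 10⁷ Pa = 60.34 MPa
  Case 2: tau = (5.238 × 10¹⁰) × 0.001161 = 6.081 × 10⁷ Pa = 60.81 MPa
  Case 3: tau = (3.216 × 10¹⁰) × 0.001181 = 3.798 × 10⁷ Pa = 37.98 MPa
Ordering: 60.81 MPa (case 2) > 60.34 MPa (case 1) > 37.98 MPa (case 3)
Final answer: 2, 1, 3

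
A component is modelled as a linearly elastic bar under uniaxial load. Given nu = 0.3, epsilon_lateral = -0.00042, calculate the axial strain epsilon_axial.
Model: a linearly elastic bar under uniaxial load, so epsilon_lateral = -nu·epsilon_axial.
Solve for epsilon_axial: epsilon_axial = -epsilon_lateral / nu.
Substitute:
  epsilon_axial = -(-0.00042) / 0.3
  epsilon_axial = 0.0014
Final answer: epsilon_axial = 0.0014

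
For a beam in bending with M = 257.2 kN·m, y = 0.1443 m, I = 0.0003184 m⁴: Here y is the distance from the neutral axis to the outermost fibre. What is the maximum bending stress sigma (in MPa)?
Model: a beam in bending, so sigma = (M·y) / I.
Convert to SI units:
  M = 257.2 kN·m = 257200 N·m
Substitute:
  sigma = (257200 × 0.1443) / 0.0003184
  sigma = 1.166 × 10⁸ Pa
Convert: sigma = 1.166 × 10⁸ Pa = 116.6 MPa
Final answer: sigma = 116.6 MPa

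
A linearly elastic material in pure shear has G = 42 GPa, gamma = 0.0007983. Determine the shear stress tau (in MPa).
Model: a linearly elastic material in pure shear, so tau = G·gamma.
Convert to SI units:
  G = 42 GPa = 4.2 × 10¹⁰ Pa
Substitute:
  tau = (4.2 × 10¹⁰) × 0.0007983
  tau = 3.353 × 10⁷ Pa
Convert: tau = 3.353 × 10⁷ Pa = 33.53 MPa
Final answer: tau = 33.53 MPa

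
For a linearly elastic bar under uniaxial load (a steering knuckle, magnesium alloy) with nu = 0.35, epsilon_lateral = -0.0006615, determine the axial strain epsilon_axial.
Model: a linearly elastic bar under uniaxial load, so epsilon_lateral = -nu·epsilon_axial.
Solve for epsilon_axial: epsilon_axial = -epsilon_lateral / nu.
Substitute:
  epsilon_axial = -(-0.0006615) / 0.35
  epsilon_axial = 0.00189
Final answer: epsilon_axial = 0.00189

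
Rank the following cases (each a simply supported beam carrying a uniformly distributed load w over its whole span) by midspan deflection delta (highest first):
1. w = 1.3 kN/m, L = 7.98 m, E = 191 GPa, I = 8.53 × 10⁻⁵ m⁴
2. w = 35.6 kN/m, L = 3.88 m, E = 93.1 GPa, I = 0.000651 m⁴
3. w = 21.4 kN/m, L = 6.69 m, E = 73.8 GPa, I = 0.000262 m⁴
Model: a simply supported beam carrying a uniformly distributed load w over its whole span, so delta = (5·w·L^4) / (384·E·I) (SI units).
  Case 1: delta = (5 × 1300 × 7.98^4) / (384 × (1.91 × 10¹¹) × (8.53 × 10⁻⁵)) = 0.004213 m = 4.213 mm
  Case 2: delta = (5 × 35600 × 3.88^4) / (384 × (9.31 × 10¹⁰) × 0.000651) = 0.001733 m = 1.733 mm
  Case 3: delta = (5 × 21400 × 6.69^4) / (384 × (7.38 × 10¹⁰) × 0.000262) = 0.02887 m = 28.87 mm
Ordering: 28.87 mm (case 3) > 4.213 mm (case 1) > 1.733 mm (case 2)
Final answer: 3, 1, 2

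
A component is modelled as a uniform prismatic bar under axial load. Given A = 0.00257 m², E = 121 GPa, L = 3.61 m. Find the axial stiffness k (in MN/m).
Model: a uniform prismatic bar under axial load, so k = (A·E) / L.
Convert to SI units:
  E = 121 GPa = 1.21 × 10¹¹ Pa
Substitute:
  k = (0.00257 × (1.21 × 10¹¹)) / 3.61
  k = 8.614 × 10⁷ N/m
Convert: k = 8.614 × 10⁷ N/m = 86.14 MN/m
Final answer: k = 86.14 MN/m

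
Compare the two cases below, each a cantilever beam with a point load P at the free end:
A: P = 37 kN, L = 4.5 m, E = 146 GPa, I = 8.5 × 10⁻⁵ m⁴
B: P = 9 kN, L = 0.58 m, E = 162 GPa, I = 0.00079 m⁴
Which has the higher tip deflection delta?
Model: a cantilever beam with a point load P at the free end, so delta = (P·L^3) / (3·E·I) (SI units).
  A: delta = (37000 × 4.5^3) / (3 × (1.46 × 10¹¹) × (8.5 × 10⁻⁵)) = 0.09056 m = 90.56 mm
  B: delta = (9000 × 0.58^3) / (3 × (1.62 × 10¹¹) × 0.00079) = 4.574 × 10⁻⁶ m = 0.004574 mm
90.56 mm > 0.004574 mm, so A is larger.
Final answer: A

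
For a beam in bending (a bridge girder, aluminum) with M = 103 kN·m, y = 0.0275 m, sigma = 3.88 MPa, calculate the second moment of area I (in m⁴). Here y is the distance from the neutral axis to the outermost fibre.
Model: a beam in bending, so sigma = (M·y) / I.
Solve for I: I = (M·y) / sigma.
Convert to SI units:
  M = 103 kN·m = 103000 N·m
  sigma = 3.88 MPa = 3.88 × 10⁶ Pa
Substitute:
  I = (103000 × 0.0275) / (3.88 × 10⁶)
  I = 0.00073 m⁴
Final answer: I = 0.00073 m⁴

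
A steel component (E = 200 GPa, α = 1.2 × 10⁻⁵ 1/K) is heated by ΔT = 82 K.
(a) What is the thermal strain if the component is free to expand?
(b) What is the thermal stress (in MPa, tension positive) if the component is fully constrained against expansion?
(a) Free thermal strain ε_th = α·ΔT = (1.2 × 10⁻⁵) × 82 = 0.000984
(b) Fully constrained, the expansion is suppressed, so σ = -E·α·ΔT. Convert E = 200 GPa = 2 × 10¹¹ Pa.
  σ = -(2 × 10¹¹) × (1.2 × 10⁻⁵) × 82 = -1.968 × 10⁸ Pa = -196.8 MPa (compressive)
Final answer: (a) ε_th = 0.000984, (b) σ = -196.8 MPa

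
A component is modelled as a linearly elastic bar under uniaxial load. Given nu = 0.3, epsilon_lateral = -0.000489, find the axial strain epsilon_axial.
Model: a linearly elastic bar under uniaxial load, so epsilon_lateral = -nu·epsilon_axial.
Solve for epsilon_axial: epsilon_axial = -epsilon_lateral / nu.
Substitute:
  epsilon_axial = -(-0.000489) / 0.3
  epsilon_axial = 0.00163
Final answer: epsilon_axial = 0.00163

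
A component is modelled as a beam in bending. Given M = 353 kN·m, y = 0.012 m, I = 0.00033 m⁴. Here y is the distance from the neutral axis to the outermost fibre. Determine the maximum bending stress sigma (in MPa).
Model: a beam in bending, so sigma = (M·y) / I.
Convert to SI units:
  M = 353 kN·m = 353000 N·m
Substitute:
  sigma = (353000 × 0.012) / 0.00033
  sigma = 1.284 × 10⁷ Pa
Convert: sigma = 1.284 × 10⁷ Pa = 12.84 MPa
Final answer: sigma = 12.84 MPa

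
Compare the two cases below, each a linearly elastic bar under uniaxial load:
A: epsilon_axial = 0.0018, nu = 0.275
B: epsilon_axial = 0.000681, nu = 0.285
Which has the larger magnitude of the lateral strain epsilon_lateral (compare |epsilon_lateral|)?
Model: a linearly elastic bar under uniaxial load, so epsilon_lateral = -nu·epsilon_axial (SI units).
  A: epsilon_lateral = -(0.275 × 0.0018) = -0.000495
  B: epsilon_lateral = -(0.285 × 0.000681) = -0.0001941
|epsilon_lateral|: A = 0.000495, B = 0.0001941, so A is larger in magnitude.
Final answer: A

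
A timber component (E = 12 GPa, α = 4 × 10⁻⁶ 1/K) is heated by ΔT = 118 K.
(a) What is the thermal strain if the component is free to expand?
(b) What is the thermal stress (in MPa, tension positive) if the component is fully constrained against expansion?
(a) Free thermal strain ε_th = α·ΔT = (4 × 10⁻⁶) × 118 = 0.000472
(b) Fully constrained, the expansion is suppressed, so σ = -E·α·ΔT. Convert E = 12 GPa = 1.2 × 10¹⁰ Pa.
  σ = -(1.2 × 10¹⁰) × (4 × 10⁻⁶) × 118 = -5.664 × 10⁶ Pa = -5.664 MPa (compressive)
Final answer: (a) ε_th = 0.000472, (b) σ = -5.664 MPa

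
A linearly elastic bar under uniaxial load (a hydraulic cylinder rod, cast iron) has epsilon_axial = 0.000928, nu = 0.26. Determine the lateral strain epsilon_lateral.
Model: a linearly elastic bar under uniaxial load, so epsilon_lateral = -nu·epsilon_axial.
Substitute:
  epsilon_lateral = -(0.26 × 0.000928)
  epsilon_lateral = -0.0002413
Final answer: epsilon_lateral = -0.0002413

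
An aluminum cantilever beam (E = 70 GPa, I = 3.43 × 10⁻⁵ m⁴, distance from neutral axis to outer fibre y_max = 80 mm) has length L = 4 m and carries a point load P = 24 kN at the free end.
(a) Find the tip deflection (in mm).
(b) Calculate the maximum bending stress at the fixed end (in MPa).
(a) Tip deflection of a cantilever with an end point load: δ = P·L^3 / (3·E·I). Convert P = 24 kN = 24000 N, E = 70 GPa = 7 × 10¹⁰ Pa.
  δ = (24000 × 4^3) / (3 × (7 × 10¹⁰) × (3.43 × 10⁻⁵)) = 0.2132 m = 213.2 mm
(b) Maximum bending moment at the fixed end: M = P·L = 24000 × 4 = 96000 N·m. Convert y_max = 80 mm = 0.08 m.
  σ = M·y_max / I = (96000 × 0.08) / (3.43 × 10⁻⁵) = 2.239 × 10⁸ Pa = 223.9 MPa
Final answer: (a) δ = 213.2 mm, (b) σ = 223.9 MPa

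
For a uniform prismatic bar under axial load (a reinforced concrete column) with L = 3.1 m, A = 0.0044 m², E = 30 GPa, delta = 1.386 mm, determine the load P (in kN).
Model: a uniform prismatic bar under axial load, so delta = (P·L) / (A·E).
Solve for P: P = (delta·A·E) / L.
Convert to SI units:
  E = 30 GPa = 3 × 10¹⁰ Pa
  delta = 1.386 mm = 0.001386 m
Substitute:
  P = (0.001386 × 0.0044 × (3 × 10¹⁰)) / 3.1
  P = 59020 N
Convert: P = 59020 N = 59.02 kN
Final answer: P = 59.02 kN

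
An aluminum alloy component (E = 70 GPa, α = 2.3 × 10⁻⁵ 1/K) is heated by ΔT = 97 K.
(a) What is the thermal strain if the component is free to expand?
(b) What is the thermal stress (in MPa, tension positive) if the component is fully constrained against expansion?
(a) Free thermal strain ε_th = α·ΔT = (2.3 × 10⁻⁵) × 97 = 0.002231
(b) Fully constrained, the expansion is suppressed, so σ = -E·α·ΔT. Convert E = 70 GPa = 7 × 10¹⁰ Pa.
  σ = -(7 × 10¹⁰) × (2.3 × 10⁻⁵) × 97 = -1.562 × 10⁸ Pa = -156.2 MPa (compressive)
Final answer: (a) ε_th = 0.002231, (b) σ = -156.2 MPa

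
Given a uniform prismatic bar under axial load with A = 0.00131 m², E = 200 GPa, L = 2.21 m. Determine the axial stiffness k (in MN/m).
Model: a uniform prismatic bar under axial load, so k = (A·E) / L.
Convert to SI units:
  E = 200 GPa = 2 × 10¹¹ Pa
Substitute:
  k = (0.00131 × (2 × 10¹¹)) / 2.21
  k = 1.186 × 10⁸ N/m
Convert: k = 1.186 × 10⁸ N/m = 118.6 MN/m
Final answer: k = 118.6 MN/m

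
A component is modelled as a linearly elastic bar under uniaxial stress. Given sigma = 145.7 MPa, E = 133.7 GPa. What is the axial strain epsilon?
Model: a linearly elastic bar under uniaxial stress, so epsilon = sigma / E.
Convert to SI units:
  sigma = 145.7 MPa = 1.457 × 10⁸ Pa
  E = 133.7 GPa = 1.337 × 10¹¹ Pa
Substitute:
  epsilon = (1.457 × 10⁸) / (1.337 × 10¹¹)
  epsilon = 0.00109
Final answer: epsilon = 0.00109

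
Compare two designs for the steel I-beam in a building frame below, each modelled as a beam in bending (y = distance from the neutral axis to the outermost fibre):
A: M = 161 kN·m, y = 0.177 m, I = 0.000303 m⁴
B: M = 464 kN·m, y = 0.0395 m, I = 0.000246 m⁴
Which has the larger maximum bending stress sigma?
Model: a beam in bending (y = distance from the neutral axis to the outermost fibre), so sigma = (M·y) / I (SI units).
  A: sigma = (161000 × 0.177) / 0.000303 = 9.405 × 10⁷ Pa = 94.05 MPa
  B: sigma = (464000 × 0.0395) / 0.000246 = 7.45 × 10⁷ Pa = 74.5 MPa
94.05 MPa > 74.5 MPa, so A is larger.
Final answer: A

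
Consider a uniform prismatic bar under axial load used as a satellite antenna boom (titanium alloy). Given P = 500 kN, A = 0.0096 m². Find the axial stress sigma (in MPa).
Model: a uniform prismatic bar under axial load, so sigma = P / A.
Convert to SI units:
  P = 500 kN = 500000 N
Substitute:
  sigma = 500000 / 0.0096
  sigma = 5.208 × 10⁷ Pa
Convert: sigma = 5.208 × 10⁷ Pa = 52.08 MPa
Final answer: sigma = 52.08 MPa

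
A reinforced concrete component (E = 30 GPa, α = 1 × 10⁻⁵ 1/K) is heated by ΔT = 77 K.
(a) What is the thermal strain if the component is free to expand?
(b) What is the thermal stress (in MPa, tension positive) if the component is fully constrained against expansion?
(a) Free thermal strain ε_th = α·ΔT = (1 × 10⁻⁵) × 77 = 0.00077
(b) Fully constrained, the expansion is suppressed, so σ = -E·α·ΔT. Convert E = 30 GPa = 3 × 10¹⁰ Pa.
  σ = -(3 × 10¹⁰) × (1 × 10⁻⁵) × 77 = -2.31 × 10⁷ Pa = -23.1 MPa (compressive)
Final answer: (a) ε_th = 0.00077, (b) σ = -23.1 MPa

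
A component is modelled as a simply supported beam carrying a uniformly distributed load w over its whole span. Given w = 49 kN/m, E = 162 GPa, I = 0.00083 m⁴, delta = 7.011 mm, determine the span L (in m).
Model: a simply supported beam carrying a uniformly distributed load w over its whole span, so delta = (5·w·L^4) / (384·E·I).
Solve for L: L = ((384·delta·E·I) / (5·w))^(1/4).
Convert to SI units:
  w = 49 kN/m = 49000 N/m
  E = 162 GPa = 1.62 × 10¹¹ Pa
  delta = 7.011 mm = 0.007011 m
Substitute:
  L = ((384 × 0.007011 × (1.62 × 10¹¹) × 0.00083) / (5 × 49000))^(1/4)
  L = 6.2 m
Final answer: L = 6.2 m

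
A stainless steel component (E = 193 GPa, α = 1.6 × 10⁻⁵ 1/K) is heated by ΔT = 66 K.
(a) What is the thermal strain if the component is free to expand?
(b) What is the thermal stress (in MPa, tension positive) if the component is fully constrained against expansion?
(a) Free thermal strain ε_th = α·ΔT = (1.6 × 10⁻⁵) × 66 = 0.001056
(b) Fully constrained, the expansion is suppressed, so σ = -E·α·ΔT. Convert E = 193 GPa = 1.93 × 10¹¹ Pa.
  σ = -(1.93 × 10¹¹) × (1.6 × 10⁻⁵) × 66 = -2.038 × 10⁸ Pa = -203.8 MPa (compressive)
Final answer: (a) ε_th = 0.001056, (b) σ = -203.8 MPa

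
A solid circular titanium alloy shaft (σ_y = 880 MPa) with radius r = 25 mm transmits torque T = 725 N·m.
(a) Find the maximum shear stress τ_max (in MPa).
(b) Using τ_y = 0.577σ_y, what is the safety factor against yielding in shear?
(a) For a solid circular shaft, τ_max = T·r/J with J = π·r^4/2, i.e. τ_max = 2·T / (π·r^3). Convert r = 25 mm = 0.025 m.
  τ_max = (2 × 725) / (π × 0.025^3) = 2.954 × 10⁷ Pa = 29.54 MPa
(b) τ_y = 0.577 × 880 = 507.76 MPa
  SF = τ_y/τ_max = 507.76 / 29.54 = 17.19
Final answer: (a) τ_max = 29.54 MPa, (b) SF = 17.19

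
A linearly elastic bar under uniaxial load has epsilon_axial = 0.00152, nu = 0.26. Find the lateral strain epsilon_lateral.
Model: a linearly elastic bar under uniaxial load, so epsilon_lateral = -nu·epsilon_axial.
Substitute:
  epsilon_lateral = -(0.26 × 0.00152)
  epsilon_lateral = -0.0003952
Final answer: epsilon_lateral = -0.0003952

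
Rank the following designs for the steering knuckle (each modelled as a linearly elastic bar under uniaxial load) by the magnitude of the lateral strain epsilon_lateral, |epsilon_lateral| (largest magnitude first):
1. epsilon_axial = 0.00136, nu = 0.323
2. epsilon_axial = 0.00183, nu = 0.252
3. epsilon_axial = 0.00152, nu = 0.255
Model: a linearly elastic bar under uniaxial load, so epsilon_lateral = -nu·epsilon_axial (SI units).
  Case 1: epsilon_lateral = -(0.323 × 0.00136) = -0.0004393
  Case 2: epsilon_lateral = -(0.252 × 0.00183) = -0.0004612
  Case 3: epsilon_lateral = -(0.255 × 0.00152) = -0.0003876
Ordering by |epsilon_lateral|: 0.0004612 (case 2) > 0.0004393 (case 1) > 0.0003876 (case 3)
Final answer: 2, 1, 3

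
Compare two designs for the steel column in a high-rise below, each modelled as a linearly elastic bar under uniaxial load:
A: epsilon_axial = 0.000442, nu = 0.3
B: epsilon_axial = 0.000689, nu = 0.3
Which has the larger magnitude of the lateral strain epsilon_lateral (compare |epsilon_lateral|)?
Model: a linearly elastic bar under uniaxial load, so epsilon_lateral = -nu·epsilon_axial (SI units).
  A: epsilon_lateral = -(0.3 × 0.000442) = -0.0001326
  B: epsilon_lateral = -(0.3 × 0.000689) = -0.0002067
|epsilon_lateral|: A = 0.0001326, B = 0.0002067, so B is larger in magnitude.
Final answer: B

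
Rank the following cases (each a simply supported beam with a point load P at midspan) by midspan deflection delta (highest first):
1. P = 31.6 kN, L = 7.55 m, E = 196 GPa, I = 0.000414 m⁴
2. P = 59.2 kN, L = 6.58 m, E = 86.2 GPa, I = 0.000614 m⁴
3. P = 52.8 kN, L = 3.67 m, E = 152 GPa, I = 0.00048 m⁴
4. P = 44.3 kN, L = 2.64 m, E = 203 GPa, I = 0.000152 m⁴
Model: a simply supported beam with a point load P at midspan, so delta = (P·L^3) / (48·E·I) (SI units).
  Case 1: delta = (31600 × 7.55^3) / (48 × (1.96 × 10¹¹) × 0.000414) = 0.003492 m = 3.492 mm
  Case 2: delta = (59200 × 6.58^3) / (48 × (8.62 × 10¹⁰) × 0.000614) = 0.006639 m = 6.639 mm
  Case 3: delta = (52800 × 3.67^3) / (48 × (1.52 × 10¹¹) × 0.00048) = 0.0007453 m = 0.7453 mm
  Case 4: delta = (44300 × 2.64^3) / (48 × (2.03 × 10¹¹) × 0.000152) = 0.0005503 m = 0.5503 mm
Ordering: 6.639 mm (case 2) > 3.492 mm (case 1) > 0.7453 mm (case 3) > 0.5503 mm (case 4)
Final answer: 2, 1, 3, 4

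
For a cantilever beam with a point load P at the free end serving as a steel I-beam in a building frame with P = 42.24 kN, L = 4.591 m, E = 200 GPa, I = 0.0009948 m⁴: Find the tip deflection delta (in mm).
Model: a cantilever beam with a point load P at the free end, so delta = (P·L^3) / (3·E·I).
Convert to SI units:
  P = 42.24 kN = 42240 N
  E = 200 GPa = 2 × 10¹¹ Pa
Substitute:
  delta = (42240 × 4.591^3) / (3 × (2 × 10¹¹) × 0.0009948)
  delta = 0.006848 m
Convert: delta = 0.006848 m = 6.848 mm
Final answer: delta = 6.848 mm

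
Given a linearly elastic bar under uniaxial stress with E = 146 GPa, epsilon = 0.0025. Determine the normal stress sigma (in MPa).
Model: a linearly elastic bar under uniaxial stress, so sigma = E·epsilon.
Convert to SI units:
  E = 146 GPa = 1.46 × 10¹¹ Pa
Substitute:
  sigma = (1.46 × 10¹¹) × 0.0025
  sigma = 3.65 × 10⁸ Pa
Convert: sigma = 3.65 × 10⁸ Pa = 365 MPa
Final answer: sigma = 365 MPa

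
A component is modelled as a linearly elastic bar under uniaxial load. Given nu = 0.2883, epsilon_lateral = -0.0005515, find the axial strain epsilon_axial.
Model: a linearly elastic bar under uniaxial load, so epsilon_lateral = -nu·epsilon_axial.
Solve for epsilon_axial: epsilon_axial = -epsilon_lateral / nu.
Substitute:
  epsilon_axial = -(-0.0005515) / 0.2883
  epsilon_axial = 0.001913
Final answer: epsilon_axial = 0.001913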